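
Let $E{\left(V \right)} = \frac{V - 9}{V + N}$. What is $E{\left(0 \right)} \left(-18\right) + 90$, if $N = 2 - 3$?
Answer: $-72$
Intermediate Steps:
$N = -1$
$E{\left(V \right)} = \frac{-9 + V}{-1 + V}$ ($E{\left(V \right)} = \frac{V - 9}{V - 1} = \frac{-9 + V}{-1 + V}$)
$E{\left(0 \right)} \left(-18\right) + 90 = \frac{-9 + 0}{-1 + 0} \left(-18\right) + 90 = \frac{1}{-1} \left(-9\right) \left(-18\right) + 90 = \left(-1\right) \left(-9\right) \left(-18\right) + 90 = 9 \left(-18\right) + 90 = -162 + 90 = -72$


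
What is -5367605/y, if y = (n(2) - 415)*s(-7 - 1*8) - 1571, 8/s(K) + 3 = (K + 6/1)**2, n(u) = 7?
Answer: 69778865/20967 ≈ 3328.0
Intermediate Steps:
s(K) = 8/(-3 + (6 + K)**2) (s(K) = 8/(-3 + (K + 6/1)**2) = 8/(-3 + (K + 6*1)**2) = 8/(-3 + (K + 6)**2) = 8/(-3 + (6 + K)**2))
y = -20967/13 (y = (7 - 415)*(8/(-3 + (6 + (-7 - 1*8))**2)) - 1571 = -3264/(-3 + (6 + (-7 - 8))**2) - 1571 = -3264/(-3 + (6 - 15)**2) - 1571 = -3264/(-3 + (-9)**2) - 1571 = -3264/(-3 + 81) - 1571 = -3264/78 - 1571 = -408*4/39 - 1571 = -544/13 - 1571 = -20967/13 ≈ -1612.8)
-5367605/y = -5367605/(-20967/13) = -5367605*(-13/20967) = 69778865/20967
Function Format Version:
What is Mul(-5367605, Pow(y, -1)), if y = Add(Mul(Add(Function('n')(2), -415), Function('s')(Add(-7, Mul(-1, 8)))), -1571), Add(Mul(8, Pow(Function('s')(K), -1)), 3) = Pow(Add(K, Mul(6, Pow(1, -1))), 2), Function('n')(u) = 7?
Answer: Rational(69778865, 20967) ≈ 3328.0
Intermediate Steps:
Function('s')(K) = Mul(8, Pow(Add(-3, Pow(Add(6, K), 2)), -1)) (Function('s')(K) = Mul(8, Pow(Add(-3, Pow(Add(K, Mul(6, Pow(1, -1))), 2)), -1)) = Mul(8, Pow(Add(-3, Pow(Add(K, Mul(6, 1)), 2)), -1)) = Mul(8, Pow(Add(-3, Pow(Add(K, 6), 2)), -1)) = Mul(8, Pow(Add(-3, Pow(Add(6, K), 2)), -1)))
y = Rational(-20967, 13) (y = Add(Mul(Add(7, -415), Mul(8, Pow(Add(-3, Pow(Add(6, Add(-7, Mul(-1, 8))), 2)), -1))), -1571) = Add(Mul(-408, Mul(8, Pow(Add(-3, Pow(Add(6, Add(-7, -8)), 2)), -1))), -1571) = Add(Mul(-408, Mul(8, Pow(Add(-3, Pow(Add(6, -15), 2)), -1))), -1571) = Add(Mul(-408, Mul(8, Pow(Add(-3, Pow(-9, 2)), -1))), -1571) = Add(Mul(-408, Mul(8, Pow(Add(-3, 81), -1))), -1571) = Add(Mul(-408, Mul(8, Pow(78, -1))), -1571) = Add(Mul(-408, Mul(8, Rational(1, 78))), -1571) = Add(Mul(-408, Rational(4, 39)), -1571) = Add(Rational(-544, 13), -1571) = Rational(-20967, 13) ≈ -1612.8)
Mul(-5367605, Pow(y, -1)) = Mul(-5367605, Pow(Rational(-20967, 13), -1)) = Mul(-5367605, Rational(-13, 20967)) = Rational(69778865, 20967)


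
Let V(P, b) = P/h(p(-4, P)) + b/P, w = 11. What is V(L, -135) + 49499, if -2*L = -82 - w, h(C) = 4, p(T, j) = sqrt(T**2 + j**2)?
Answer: 12277915/248 ≈ 49508.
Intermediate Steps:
L = 93/2 (L = -(-82 - 1*11)/2 = -(-82 - 11)/2 = -1/2*(-93) = 93/2 ≈ 46.500)
V(P, b) = P/4 + b/P
V(L, -135) + 49499 = ((1/4)*(93/2) - 135/93/2) + 49499 = (93/8 - 135*2/93) + 49499 = (93/8 - 90/31) + 49499 = 2163/248 + 49499 = 12277915/248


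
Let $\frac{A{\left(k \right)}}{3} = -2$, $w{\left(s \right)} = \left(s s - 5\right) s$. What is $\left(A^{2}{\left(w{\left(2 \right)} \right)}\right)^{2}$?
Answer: $1296$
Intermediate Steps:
$w{\left(s \right)} = s \left(-5 + s^{2}\right)$ ($w{\left(s \right)} = \left(s^{2} - 5\right) s = \left(-5 + s^{2}\right) s = s \left(-5 + s^{2}\right)$)
$A{\left(k \right)} = -6$ ($A{\left(k \right)} = 3 \left(-2\right) = -6$)
$\left(A^{2}{\left(w{\left(2 \right)} \right)}\right)^{2} = \left(\left(-6\right)^{2}\right)^{2} = 36^{2} = 1296$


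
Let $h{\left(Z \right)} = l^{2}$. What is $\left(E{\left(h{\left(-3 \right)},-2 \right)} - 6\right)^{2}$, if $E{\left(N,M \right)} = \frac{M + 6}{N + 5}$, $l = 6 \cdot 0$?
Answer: $\frac{676}{25} \approx 27.04$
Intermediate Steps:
$l = 0$
$h{\left(Z \right)} = 0$ ($h{\left(Z \right)} = 0^{2} = 0$)
$E{\left(N,M \right)} = \frac{6 + M}{5 + N}$
$\left(E{\left(h{\left(-3 \right)},-2 \right)} - 6\right)^{2} = \left(\frac{6 - 2}{5 + 0} - 6\right)^{2} = \left(\frac{1}{5} \cdot 4 - 6\right)^{2} = \left(\frac{4}{5} - 6\right)^{2} = \left(- \frac{26}{5}\right)^{2} = \frac{676}{25}$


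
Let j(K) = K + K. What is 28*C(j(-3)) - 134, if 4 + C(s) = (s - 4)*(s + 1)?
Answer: 1154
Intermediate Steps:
j(K) = 2*K
C(s) = -4 + (1 + s)*(-4 + s) (C(s) = -4 + (s - 4)*(s + 1) = -4 + (-4 + s)*(1 + s) = -4 + (1 + s)*(-4 + s))
28*C(j(-3)) - 134 = 28*(-8 + (2*(-3))² - 6*(-3)) - 134 = 28*(-8 + (-6)² - 3*(-6)) - 134 = 28*(-8 + 36 + 18) - 134 = 28*46 - 134 = 1288 - 134 = 1154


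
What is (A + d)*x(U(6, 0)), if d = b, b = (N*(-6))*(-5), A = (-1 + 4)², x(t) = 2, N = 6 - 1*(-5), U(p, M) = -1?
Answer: 678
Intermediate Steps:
N = 11 (N = 6 + 5 = 11)
A = 9 (A = 3² = 9)
b = 330 (b = (11*(-6))*(-5) = -66*(-5) = 330)
d = 330
(A + d)*x(U(6, 0)) = (9 + 330)*2 = 339*2 = 678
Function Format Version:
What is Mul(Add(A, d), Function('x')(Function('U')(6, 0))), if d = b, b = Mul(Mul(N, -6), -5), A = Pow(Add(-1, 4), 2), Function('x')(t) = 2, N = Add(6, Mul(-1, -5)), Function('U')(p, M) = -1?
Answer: 678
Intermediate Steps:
N = 11 (N = Add(6, 5) = 11)
A = 9 (A = Pow(3, 2) = 9)
b = 330 (b = Mul(Mul(11, -6), -5) = Mul(-66, -5) = 330)
d = 330
Mul(Add(A, d), Function('x')(Function('U')(6, 0))) = Mul(Add(9, 330), 2) = Mul(339, 2) = 678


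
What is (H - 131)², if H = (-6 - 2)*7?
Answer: 34969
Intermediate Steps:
H = -56 (H = -8*7 = -56)
(H - 131)² = (-56 - 131)² = (-187)² = 34969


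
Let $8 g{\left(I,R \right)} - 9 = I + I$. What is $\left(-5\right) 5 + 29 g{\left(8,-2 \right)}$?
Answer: $\frac{525}{8} \approx 65.625$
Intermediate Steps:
$g{\left(I,R \right)} = \frac{9}{8} + \frac{I}{4}$ ($g{\left(I,R \right)} = \frac{9}{8} + \frac{I + I}{8} = \frac{9}{8} + \frac{2 I}{8} = \frac{9}{8} + \frac{I}{4}$)
$\left(-5\right) 5 + 29 g{\left(8,-2 \right)} = \left(-5\right) 5 + 29 \left(\frac{9}{8} + \frac{1}{4} \cdot 8\right) = -25 + 29 \left(\frac{9}{8} + 2\right) = -25 + 29 \cdot \frac{25}{8} = -25 + \frac{725}{8} = \frac{525}{8}$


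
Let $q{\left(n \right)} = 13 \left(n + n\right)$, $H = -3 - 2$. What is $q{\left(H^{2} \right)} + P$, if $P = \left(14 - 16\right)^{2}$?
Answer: $654$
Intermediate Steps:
$H = -5$ ($H = -3 - 2 = -5$)
$q{\left(n \right)} = 26 n$ ($q{\left(n \right)} = 13 \cdot 2 n = 26 n$)
$P = 4$ ($P = \left(-2\right)^{2} = 4$)
$q{\left(H^{2} \right)} + P = 26 \left(-5\right)^{2} + 4 = 26 \cdot 25 + 4 = 650 + 4 = 654$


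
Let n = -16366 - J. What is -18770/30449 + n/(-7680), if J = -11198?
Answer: 825427/14615520 ≈ 0.056476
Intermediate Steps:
n = -5168 (n = -16366 - 1*(-11198) = -16366 + 11198 = -5168)
-18770/30449 + n/(-7680) = -18770/30449 - 5168/(-7680) = -18770*1/30449 - 5168*(-1/7680) = -18770/30449 + 323/480 = 825427/14615520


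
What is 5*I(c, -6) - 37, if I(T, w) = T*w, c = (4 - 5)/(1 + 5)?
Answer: -32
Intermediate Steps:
c = -1/6 ≈ -0.16667
5*I(c, -6) - 37 = 5*(-1/6*(-6)) - 37 = 5*1 - 37 = 5 - 37 = -32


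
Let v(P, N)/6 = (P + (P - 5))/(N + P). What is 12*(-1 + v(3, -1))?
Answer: 24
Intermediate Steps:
v(P, N) = 6*(-5 + 2*P)/(N + P) (v(P, N) = 6*((P + (P - 5))/(N + P)) = 6*((P + (-5 + P))/(N + P)) = 6*((-5 + 2*P)/(N + P)) = 6*(-5 + 2*P)/(N + P))
12*(-1 + v(3, -1)) = 12*(-1 + 6*(-5 + 2*3)/(-1 + 3)) = 12*(-1 + 6*(-5 + 6)/2) = 12*(-1 + 6*(½)*1) = 12*(-1 + 3) = 12*2 = 24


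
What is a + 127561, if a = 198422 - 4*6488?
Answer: 300031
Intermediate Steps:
a = 172470 (a = 198422 - 25952 = 172470)
a + 127561 = 172470 + 127561 = 300031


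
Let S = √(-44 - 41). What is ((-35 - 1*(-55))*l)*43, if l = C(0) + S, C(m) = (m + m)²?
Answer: 860*I*√85 ≈ 7928.8*I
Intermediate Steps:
C(m) = 4*m² (C(m) = (2*m)² = 4*m²)
S = I*√85 (S = √(-85) = I*√85 ≈ 9.2195*I)
l = I*√85 (l = 4*0² + I*√85 = 4*0 + I*√85 = 0 + I*√85 = I*√85 ≈ 9.2195*I)
((-35 - 1*(-55))*l)*43 = ((-35 - 1*(-55))*(I*√85))*43 = ((-35 + 55)*(I*√85))*43 = (20*(I*√85))*43 = (20*I*√85)*43 = 860*I*√85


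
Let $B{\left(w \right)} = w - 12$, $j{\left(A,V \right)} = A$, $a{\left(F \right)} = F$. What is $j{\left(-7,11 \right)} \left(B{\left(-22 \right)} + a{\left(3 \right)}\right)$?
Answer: $217$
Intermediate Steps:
$B{\left(w \right)} = -12 + w$
$j{\left(-7,11 \right)} \left(B{\left(-22 \right)} + a{\left(3 \right)}\right) = - 7 \left(\left(-12 - 22\right) + 3\right) = - 7 \left(-34 + 3\right) = \left(-7\right) \left(-31\right) = 217$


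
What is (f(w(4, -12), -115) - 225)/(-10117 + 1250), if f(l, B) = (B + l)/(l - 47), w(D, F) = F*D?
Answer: 21212/842365 ≈ 0.025181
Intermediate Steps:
w(D, F) = D*F
f(l, B) = (B + l)/(-47 + l)
(f(w(4, -12), -115) - 225)/(-10117 + 1250) = ((-115 + 4*(-12))/(-47 + 4*(-12)) - 225)/(-10117 + 1250) = ((-115 - 48)/(-47 - 48) - 225)/(-8867) = (-163/(-95) - 225)*(-1/8867) = (-1/95*(-163) - 225)*(-1/8867) = (163/95 - 225)*(-1/8867) = -21212/95*(-1/8867) = 21212/842365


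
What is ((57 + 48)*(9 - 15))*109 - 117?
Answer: -68787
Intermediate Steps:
((57 + 48)*(9 - 15))*109 - 117 = (105*(-6))*109 - 117 = -630*109 - 117 = -68670 - 117 = -68787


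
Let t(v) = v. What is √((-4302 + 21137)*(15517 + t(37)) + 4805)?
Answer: 9*√3232795 ≈ 16182.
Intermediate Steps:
√((-4302 + 21137)*(15517 + t(37)) + 4805) = √((-4302 + 21137)*(15517 + 37) + 4805) = √(16835*15554 + 4805) = √(261851590 + 4805) = √261856395 = 9*√3232795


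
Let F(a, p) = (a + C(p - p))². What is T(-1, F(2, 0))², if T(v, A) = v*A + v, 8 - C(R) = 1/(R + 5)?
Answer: 5885476/625 ≈ 9416.8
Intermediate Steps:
C(R) = 8 - 1/(5 + R) (C(R) = 8 - 1/(R + 5) = 8 - 1/(5 + R))
F(a, p) = (39/5 + a)² (F(a, p) = (a + (39 + 8*(p - p))/(5 + (p - p)))² = (a + (39 + 8*0)/(5 + 0))² = (a + (39 + 0)/5)² = (a + (⅕)*39)² = (a + 39/5)² = (39/5 + a)²)
T(v, A) = v + A*v (T(v, A) = A*v + v = v + A*v)
T(-1, F(2, 0))² = (-(1 + (39 + 5*2)²/25))² = (-(1 + (39 + 10)²/25))² = (-(1 + (1/25)*49²))² = (-(1 + (1/25)*2401))² = (-(1 + 2401/25))² = (-1*2426/25)² = (-2426/25)² = 5885476/625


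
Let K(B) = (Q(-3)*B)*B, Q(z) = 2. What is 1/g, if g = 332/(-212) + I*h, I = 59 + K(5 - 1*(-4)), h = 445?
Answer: 53/5212202 ≈ 1.0168e-5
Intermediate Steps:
K(B) = 2*B² (K(B) = (2*B)*B = 2*B²)
I = 221 (I = 59 + 2*(5 - 1*(-4))² = 59 + 2*(5 + 4)² = 59 + 2*9² = 59 + 2*81 = 59 + 162 = 221)
g = 5212202/53 (g = 332/(-212) + 221*445 = 332*(-1/212) + 98345 = -83/53 + 98345 = 5212202/53 ≈ 98343.)
1/g = 1/(5212202/53) = 53/5212202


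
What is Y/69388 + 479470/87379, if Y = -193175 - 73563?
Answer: 4981082329/3031527026 ≈ 1.6431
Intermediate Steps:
Y = -266738
Y/69388 + 479470/87379 = -266738/69388 + 479470/87379 = -266738*1/69388 + 479470*(1/87379) = -133369/34694 + 479470/87379 = 4981082329/3031527026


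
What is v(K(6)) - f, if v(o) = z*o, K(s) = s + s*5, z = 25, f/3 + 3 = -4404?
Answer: 14121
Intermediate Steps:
f = -13221 (f = -9 + 3*(-4404) = -9 - 13212 = -13221)
K(s) = 6*s (K(s) = s + 5*s = 6*s)
v(o) = 25*o
v(K(6)) - f = 25*(6*6) - 1*(-13221) = 25*36 + 13221 = 900 + 13221 = 14121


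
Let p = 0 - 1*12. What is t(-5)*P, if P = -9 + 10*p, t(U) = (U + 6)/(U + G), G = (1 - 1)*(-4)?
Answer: 129/5 ≈ 25.800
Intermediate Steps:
G = 0 (G = 0*(-4) = 0)
p = -12 (p = 0 - 12 = -12)
t(U) = (6 + U)/U (t(U) = (U + 6)/(U + 0) = (6 + U)/U)
P = -129 (P = -9 + 10*(-12) = -9 - 120 = -129)
t(-5)*P = ((6 - 5)/(-5))*(-129) = -⅕*1*(-129) = -⅕*(-129) = 129/5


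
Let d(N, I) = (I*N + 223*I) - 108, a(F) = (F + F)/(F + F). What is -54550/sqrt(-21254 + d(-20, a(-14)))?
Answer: 54550*I*sqrt(2351)/7053 ≈ 375.01*I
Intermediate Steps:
a(F) = 1 (a(F) = (2*F)/((2*F)) = (2*F)*(1/(2*F)) = 1)
d(N, I) = -108 + 223*I + I*N (d(N, I) = (223*I + I*N) - 108 = -108 + 223*I + I*N)
-54550/sqrt(-21254 + d(-20, a(-14))) = -54550/sqrt(-21254 + (-108 + 223*1 + 1*(-20))) = -54550/sqrt(-21254 + (-108 + 223 - 20)) = -54550/sqrt(-21254 + 95) = -54550*(-I*sqrt(2351)/7053) = -(-54550)*I*sqrt(2351)/7053 = 54550*I*sqrt(2351)/7053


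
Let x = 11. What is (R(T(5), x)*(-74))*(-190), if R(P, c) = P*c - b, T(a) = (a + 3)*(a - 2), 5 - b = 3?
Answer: 3683720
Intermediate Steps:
b = 2 (b = 5 - 1*3 = 5 - 3 = 2)
T(a) = (-2 + a)*(3 + a) (T(a) = (3 + a)*(-2 + a) = (-2 + a)*(3 + a))
R(P, c) = -2 + P*c (R(P, c) = P*c - 1*2 = P*c - 2 = -2 + P*c)
(R(T(5), x)*(-74))*(-190) = ((-2 + (-6 + 5 + 5²)*11)*(-74))*(-190) = ((-2 + (-6 + 5 + 25)*11)*(-74))*(-190) = ((-2 + 24*11)*(-74))*(-190) = ((-2 + 264)*(-74))*(-190) = (262*(-74))*(-190) = -19388*(-190) = 3683720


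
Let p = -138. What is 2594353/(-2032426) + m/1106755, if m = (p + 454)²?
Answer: -2668363223859/2249397637630 ≈ -1.1863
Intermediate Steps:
m = 99856 (m = (-138 + 454)² = 316² = 99856)
2594353/(-2032426) + m/1106755 = 2594353/(-2032426) + 99856/1106755 = 2594353*(-1/2032426) + 99856*(1/1106755) = -2594353/2032426 + 99856/1106755 = -2668363223859/2249397637630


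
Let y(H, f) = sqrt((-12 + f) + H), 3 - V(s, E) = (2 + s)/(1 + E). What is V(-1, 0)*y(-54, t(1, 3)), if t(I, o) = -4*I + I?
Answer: 2*I*sqrt(69) ≈ 16.613*I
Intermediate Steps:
t(I, o) = -3*I
V(s, E) = 3 - (2 + s)/(1 + E)
y(H, f) = sqrt(-12 + H + f)
V(-1, 0)*y(-54, t(1, 3)) = ((1 - 1*(-1) + 3*0)/(1 + 0))*sqrt(-12 - 54 - 3*1) = ((1 + 1 + 0)/1)*sqrt(-12 - 54 - 3) = (1*2)*sqrt(-69) = 2*(I*sqrt(69)) = 2*I*sqrt(69)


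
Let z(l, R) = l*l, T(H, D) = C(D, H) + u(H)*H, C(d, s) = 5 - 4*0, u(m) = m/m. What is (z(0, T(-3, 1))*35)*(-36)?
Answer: 0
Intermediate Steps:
u(m) = 1
C(d, s) = 5 (C(d, s) = 5 + 0 = 5)
T(H, D) = 5 + H (T(H, D) = 5 + 1*H = 5 + H)
z(l, R) = l**2
(z(0, T(-3, 1))*35)*(-36) = (0**2*35)*(-36) = (0*35)*(-36) = 0*(-36) = 0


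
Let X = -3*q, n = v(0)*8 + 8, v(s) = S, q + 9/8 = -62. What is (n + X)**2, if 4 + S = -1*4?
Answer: 1138489/64 ≈ 17789.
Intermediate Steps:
S = -8 (S = -4 - 1*4 = -4 - 4 = -8)
q = -505/8 (q = -9/8 - 62 = -505/8 ≈ -63.125)
v(s) = -8
n = -56 (n = -8*8 + 8 = -64 + 8 = -56)
X = 1515/8 (X = -3*(-505/8) = 1515/8 ≈ 189.38)
(n + X)**2 = (-56 + 1515/8)**2 = (1067/8)**2 = 1138489/64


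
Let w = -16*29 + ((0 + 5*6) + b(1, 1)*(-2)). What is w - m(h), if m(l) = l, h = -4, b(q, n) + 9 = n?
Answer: -414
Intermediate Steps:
b(q, n) = -9 + n
w = -418 (w = -16*29 + ((0 + 5*6) + (-9 + 1)*(-2)) = -464 + ((0 + 30) - 8*(-2)) = -464 + (30 + 16) = -464 + 46 = -418)
w - m(h) = -418 - 1*(-4) = -418 + 4 = -414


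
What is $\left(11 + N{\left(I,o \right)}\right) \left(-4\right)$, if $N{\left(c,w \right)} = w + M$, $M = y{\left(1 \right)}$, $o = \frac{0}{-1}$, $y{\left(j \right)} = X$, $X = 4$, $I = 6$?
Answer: $-60$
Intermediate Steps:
$y{\left(j \right)} = 4$
$o = 0$ ($o = 0 \left(-1\right) = 0$)
$M = 4$
$N{\left(c,w \right)} = 4 + w$ ($N{\left(c,w \right)} = w + 4 = 4 + w$)
$\left(11 + N{\left(I,o \right)}\right) \left(-4\right) = \left(11 + \left(4 + 0\right)\right) \left(-4\right) = \left(11 + 4\right) \left(-4\right) = 15 \left(-4\right) = -60$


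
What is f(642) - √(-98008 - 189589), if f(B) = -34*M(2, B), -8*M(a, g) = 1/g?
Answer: 17/2568 - I*√287597 ≈ 0.0066199 - 536.28*I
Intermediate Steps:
M(a, g) = -1/(8*g)
f(B) = 17/(4*B) (f(B) = -(-17)/(4*B) = 17/(4*B))
f(642) - √(-98008 - 189589) = (17/4)/642 - √(-98008 - 189589) = (17/4)*(1/642) - √(-287597) = 17/2568 - I*√287597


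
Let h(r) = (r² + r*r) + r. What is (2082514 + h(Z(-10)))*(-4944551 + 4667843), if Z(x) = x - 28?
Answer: -577036901712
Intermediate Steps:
Z(x) = -28 + x
h(r) = r + 2*r² (h(r) = (r² + r²) + r = 2*r² + r = r + 2*r²)
(2082514 + h(Z(-10)))*(-4944551 + 4667843) = (2082514 + (-28 - 10)*(1 + 2*(-28 - 10)))*(-4944551 + 4667843) = (2082514 - 38*(1 + 2*(-38)))*(-276708) = (2082514 - 38*(1 - 76))*(-276708) = (2082514 - 38*(-75))*(-276708) = (2082514 + 2850)*(-276708) = 2085364*(-276708) = -577036901712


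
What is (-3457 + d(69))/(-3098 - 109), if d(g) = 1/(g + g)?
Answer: 477065/442566 ≈ 1.0780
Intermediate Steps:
d(g) = 1/(2*g)
(-3457 + d(69))/(-3098 - 109) = (-3457 + (½)/69)/(-3098 - 109) = (-3457 + (½)*(1/69))/(-3207) = (-3457 + 1/138)*(-1/3207) = -477065/138*(-1/3207) = 477065/442566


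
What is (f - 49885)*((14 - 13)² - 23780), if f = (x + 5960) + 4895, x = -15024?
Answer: 1285350066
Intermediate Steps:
f = -4169 (f = (-15024 + 5960) + 4895 = -9064 + 4895 = -4169)
(f - 49885)*((14 - 13)² - 23780) = (-4169 - 49885)*((14 - 13)² - 23780) = -54054*(1² - 23780) = -54054*(1 - 23780) = -54054*(-23779) = 1285350066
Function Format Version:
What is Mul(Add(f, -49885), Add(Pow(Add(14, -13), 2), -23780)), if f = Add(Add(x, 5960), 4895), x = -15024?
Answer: 1285350066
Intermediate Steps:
f = -4169 (f = Add(Add(-15024, 5960), 4895) = Add(-9064, 4895) = -4169)
Mul(Add(f, -49885), Add(Pow(Add(14, -13), 2), -23780)) = Mul(Add(-4169, -49885), Add(Pow(Add(14, -13), 2), -23780)) = Mul(-54054, Add(Pow(1, 2), -23780)) = Mul(-54054, Add(1, -23780)) = Mul(-54054, -23779) = 1285350066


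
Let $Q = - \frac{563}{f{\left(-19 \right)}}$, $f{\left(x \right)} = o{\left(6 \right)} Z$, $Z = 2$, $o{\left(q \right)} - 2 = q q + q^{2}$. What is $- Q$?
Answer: $\frac{563}{148} \approx 3.8041$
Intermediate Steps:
$o{\left(q \right)} = 2 + 2 q^{2}$ ($o{\left(q \right)} = 2 + \left(q q + q^{2}\right) = 2 + \left(q^{2} + q^{2}\right) = 2 + 2 q^{2}$)
$f{\left(x \right)} = 148$ ($f{\left(x \right)} = \left(2 + 2 \cdot 6^{2}\right) 2 = \left(2 + 2 \cdot 36\right) 2 = \left(2 + 72\right) 2 = 74 \cdot 2 = 148$)
$Q = - \frac{563}{148} \approx -3.8041$
$- Q = \left(-1\right) \left(- \frac{563}{148}\right) = \frac{563}{148}$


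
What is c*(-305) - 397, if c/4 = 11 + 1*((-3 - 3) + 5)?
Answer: -12597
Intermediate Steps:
c = 40 (c = 4*(11 + 1*((-3 - 3) + 5)) = 4*(11 + 1*(-6 + 5)) = 4*(11 + 1*(-1)) = 4*(11 - 1) = 4*10 = 40)
c*(-305) - 397 = 40*(-305) - 397 = -12200 - 397 = -12597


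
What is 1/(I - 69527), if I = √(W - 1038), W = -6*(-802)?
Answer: -69527/4833999955 - √3774/4833999955 ≈ -1.4396e-5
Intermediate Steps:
W = 4812
I = √3774 (I = √(4812 - 1038) = √3774 ≈ 61.433)
1/(I - 69527) = 1/(√3774 - 69527) = 1/(-69527 + √3774)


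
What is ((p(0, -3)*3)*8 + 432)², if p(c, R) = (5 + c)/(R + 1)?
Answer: 138384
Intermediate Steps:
p(c, R) = (5 + c)/(1 + R)
((p(0, -3)*3)*8 + 432)² = ((((5 + 0)/(1 - 3))*3)*8 + 432)² = (((5/(-2))*3)*8 + 432)² = ((-½*5*3)*8 + 432)² = (-5/2*3*8 + 432)² = (-15/2*8 + 432)² = (-60 + 432)² = 372² = 138384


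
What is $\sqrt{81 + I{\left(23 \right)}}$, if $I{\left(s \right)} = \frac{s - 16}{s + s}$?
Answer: $\frac{\sqrt{171718}}{46} \approx 9.0085$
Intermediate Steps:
$I{\left(s \right)} = \frac{-16 + s}{2 s}$
$\sqrt{81 + I{\left(23 \right)}} = \sqrt{81 + \frac{-16 + 23}{2 \cdot 23}} = \sqrt{81 + \frac{1}{2} \cdot \frac{1}{23} \cdot 7} = \sqrt{81 + \frac{7}{46}} = \sqrt{\frac{3733}{46}} = \frac{\sqrt{171718}}{46}$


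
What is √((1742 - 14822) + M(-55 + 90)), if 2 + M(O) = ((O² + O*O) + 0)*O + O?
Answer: √72703 ≈ 269.63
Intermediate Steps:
M(O) = -2 + O + 2*O³ (M(O) = -2 + (((O² + O*O) + 0)*O + O) = -2 + (((O² + O²) + 0)*O + O) = -2 + ((2*O² + 0)*O + O) = -2 + ((2*O²)*O + O) = -2 + (2*O³ + O) = -2 + (O + 2*O³) = -2 + O + 2*O³)
√((1742 - 14822) + M(-55 + 90)) = √((1742 - 14822) + (-2 + (-55 + 90) + 2*(-55 + 90)³)) = √(-13080 + (-2 + 35 + 2*35³)) = √(-13080 + (-2 + 35 + 2*42875)) = √(-13080 + (-2 + 35 + 85750)) = √(-13080 + 85783) = √72703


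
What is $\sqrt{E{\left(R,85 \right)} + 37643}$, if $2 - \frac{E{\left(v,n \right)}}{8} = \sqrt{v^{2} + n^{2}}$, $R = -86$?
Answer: $\sqrt{37659 - 8 \sqrt{14621}} \approx 191.55$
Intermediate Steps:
$E{\left(v,n \right)} = 16 - 8 \sqrt{n^{2} + v^{2}}$ ($E{\left(v,n \right)} = 16 - 8 \sqrt{v^{2} + n^{2}} = 16 - 8 \sqrt{n^{2} + v^{2}}$)
$\sqrt{E{\left(R,85 \right)} + 37643} = \sqrt{\left(16 - 8 \sqrt{85^{2} + \left(-86\right)^{2}}\right) + 37643} = \sqrt{\left(16 - 8 \sqrt{7225 + 7396}\right) + 37643} = \sqrt{\left(16 - 8 \sqrt{14621}\right) + 37643} = \sqrt{37659 - 8 \sqrt{14621}}$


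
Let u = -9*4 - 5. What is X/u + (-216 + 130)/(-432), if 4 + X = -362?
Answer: 80819/8856 ≈ 9.1259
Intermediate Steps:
X = -366 (X = -4 - 362 = -366)
u = -41 (u = -36 - 5 = -41)
X/u + (-216 + 130)/(-432) = -366/(-41) + (-216 + 130)/(-432) = -366*(-1/41) - 86*(-1/432) = 366/41 + 43/216 = 80819/8856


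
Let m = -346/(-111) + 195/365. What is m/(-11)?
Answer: -29587/89133 ≈ -0.33194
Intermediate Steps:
m = 29587/8103 (m = -346*(-1/111) + 195*(1/365) = 346/111 + 39/73 = 29587/8103 ≈ 3.6514)
m/(-11) = (29587/8103)/(-11) = (29587/8103)*(-1/11) = -29587/89133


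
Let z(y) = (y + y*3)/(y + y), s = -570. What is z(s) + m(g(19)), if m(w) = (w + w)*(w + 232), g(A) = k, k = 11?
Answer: 5348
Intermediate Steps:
g(A) = 11
z(y) = 2 (z(y) = (y + 3*y)/((2*y)) = (4*y)*(1/(2*y)) = 2)
m(w) = 2*w*(232 + w) (m(w) = (2*w)*(232 + w) = 2*w*(232 + w))
z(s) + m(g(19)) = 2 + 2*11*(232 + 11) = 2 + 2*11*243 = 2 + 5346 = 5348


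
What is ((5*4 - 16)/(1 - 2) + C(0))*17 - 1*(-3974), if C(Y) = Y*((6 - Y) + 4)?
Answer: 3906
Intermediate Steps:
C(Y) = Y*(10 - Y)
((5*4 - 16)/(1 - 2) + C(0))*17 - 1*(-3974) = ((5*4 - 16)/(1 - 2) + 0*(10 - 1*0))*17 - 1*(-3974) = ((20 - 16)/(-1) + 0*(10 + 0))*17 + 3974 = (4*(-1) + 0*10)*17 + 3974 = (-4 + 0)*17 + 3974 = -4*17 + 3974 = -68 + 3974 = 3906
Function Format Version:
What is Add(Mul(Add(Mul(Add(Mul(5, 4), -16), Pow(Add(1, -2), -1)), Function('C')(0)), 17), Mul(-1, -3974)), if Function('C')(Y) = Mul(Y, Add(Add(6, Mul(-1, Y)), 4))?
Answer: 3906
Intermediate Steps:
Function('C')(Y) = Mul(Y, Add(10, Mul(-1, Y)))
Add(Mul(Add(Mul(Add(Mul(5, 4), -16), Pow(Add(1, -2), -1)), Function('C')(0)), 17), Mul(-1, -3974)) = Add(Mul(Add(Mul(Add(Mul(5, 4), -16), Pow(Add(1, -2), -1)), Mul(0, Add(10, Mul(-1, 0)))), 17), Mul(-1, -3974)) = Add(Mul(Add(Mul(Add(20, -16), Pow(-1, -1)), Mul(0, Add(10, 0))), 17), 3974) = Add(Mul(Add(Mul(4, -1), Mul(0, 10)), 17), 3974) = Add(Mul(Add(-4, 0), 17), 3974) = Add(Mul(-4, 17), 3974) = Add(-68, 3974) = 3906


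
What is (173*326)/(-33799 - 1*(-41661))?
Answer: 28199/3931 ≈ 7.1735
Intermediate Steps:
(173*326)/(-33799 - 1*(-41661)) = 56398/(-33799 + 41661) = 56398/7862 = 56398*(1/7862) = 28199/3931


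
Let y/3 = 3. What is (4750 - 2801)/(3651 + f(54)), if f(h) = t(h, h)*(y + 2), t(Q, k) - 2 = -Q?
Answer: 1949/3079 ≈ 0.63300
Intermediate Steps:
t(Q, k) = 2 - Q
y = 9 (y = 3*3 = 9)
f(h) = 22 - 11*h (f(h) = (2 - h)*(9 + 2) = (2 - h)*11 = 22 - 11*h)
(4750 - 2801)/(3651 + f(54)) = (4750 - 2801)/(3651 + (22 - 11*54)) = 1949/(3651 + (22 - 594)) = 1949/(3651 - 572) = 1949/3079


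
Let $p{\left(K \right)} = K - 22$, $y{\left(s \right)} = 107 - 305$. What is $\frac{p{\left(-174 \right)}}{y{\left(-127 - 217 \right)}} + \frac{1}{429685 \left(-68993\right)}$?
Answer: $\frac{2905235205991}{2934880463295} \approx 0.9899$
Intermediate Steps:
$y{\left(s \right)} = -198$
$p{\left(K \right)} = -22 + K$ ($p{\left(K \right)} = K - 22 = -22 + K$)
$\frac{p{\left(-174 \right)}}{y{\left(-127 - 217 \right)}} + \frac{1}{429685 \left(-68993\right)} = \frac{-22 - 174}{-198} + \frac{1}{429685 \left(-68993\right)} = \left(-196\right) \left(- \frac{1}{198}\right) + \frac{1}{429685} \left(- \frac{1}{68993}\right) = \frac{98}{99} - \frac{1}{29645257205} = \frac{2905235205991}{2934880463295}$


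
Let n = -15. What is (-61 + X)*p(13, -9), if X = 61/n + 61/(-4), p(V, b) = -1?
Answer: 4819/60 ≈ 80.317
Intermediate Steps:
X = -1159/60 (X = 61/(-15) + 61/(-4) = 61*(-1/15) + 61*(-¼) = -61/15 - 61/4 = -1159/60 ≈ -19.317)
(-61 + X)*p(13, -9) = (-61 - 1159/60)*(-1) = -4819/60*(-1) = 4819/60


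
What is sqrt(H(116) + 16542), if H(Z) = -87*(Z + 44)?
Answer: sqrt(2622) ≈ 51.205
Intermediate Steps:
H(Z) = -3828 - 87*Z (H(Z) = -87*(44 + Z) = -3828 - 87*Z)
sqrt(H(116) + 16542) = sqrt((-3828 - 87*116) + 16542) = sqrt((-3828 - 10092) + 16542) = sqrt(-13920 + 16542) = sqrt(2622)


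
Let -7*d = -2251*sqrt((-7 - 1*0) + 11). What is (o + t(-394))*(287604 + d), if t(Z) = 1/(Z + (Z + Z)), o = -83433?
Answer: -99492053859055/4137 ≈ -2.4049e+10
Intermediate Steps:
t(Z) = 1/(3*Z) (t(Z) = 1/(Z + 2*Z) = 1/(3*Z))
d = 4502/7 (d = -(-2251)*sqrt((-7 - 1*0) + 11)/7 = -(-2251)*sqrt((-7 + 0) + 11)/7 = -(-2251)*sqrt(-7 + 11)/7 = -(-2251)*sqrt(4)/7 = -(-2251)*2/7 = -1/7*(-4502) = 4502/7 ≈ 643.14)
(o + t(-394))*(287604 + d) = (-83433 + (1/3)/(-394))*(287604 + 4502/7) = (-83433 + (1/3)*(-1/394))*(2017730/7) = (-83433 - 1/1182)*(2017730/7) = -98617807/1182*2017730/7 = -99492053859055/4137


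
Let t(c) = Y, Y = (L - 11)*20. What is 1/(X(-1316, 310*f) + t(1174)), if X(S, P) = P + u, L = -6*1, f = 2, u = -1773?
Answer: -1/1493 ≈ -0.00066979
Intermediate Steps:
L = -6
X(S, P) = -1773 + P (X(S, P) = P - 1773 = -1773 + P)
Y = -340 (Y = (-6 - 11)*20 = -17*20 = -340)
t(c) = -340
1/(X(-1316, 310*f) + t(1174)) = 1/((-1773 + 310*2) - 340) = 1/((-1773 + 620) - 340) = 1/(-1153 - 340) = 1/(-1493) = -1/1493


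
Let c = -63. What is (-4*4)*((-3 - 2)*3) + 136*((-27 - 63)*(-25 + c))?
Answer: 1077360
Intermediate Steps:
(-4*4)*((-3 - 2)*3) + 136*((-27 - 63)*(-25 + c)) = (-4*4)*((-3 - 2)*3) + 136*((-27 - 63)*(-25 - 63)) = -(-80)*3 + 136*(-90*(-88)) = -16*(-15) + 136*7920 = 240 + 1077120 = 1077360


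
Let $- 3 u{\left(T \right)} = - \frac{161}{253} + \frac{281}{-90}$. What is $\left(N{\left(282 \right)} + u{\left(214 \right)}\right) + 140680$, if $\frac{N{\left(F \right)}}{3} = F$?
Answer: $\frac{420335941}{2970} \approx 1.4153 \cdot 10^{5}$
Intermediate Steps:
$u{\left(T \right)} = \frac{3721}{2970}$ ($u{\left(T \right)} = - \frac{- \frac{161}{253} + \frac{281}{-90}}{3} = - \frac{\left(-161\right) \frac{1}{253} + 281 \left(- \frac{1}{90}\right)}{3} = - \frac{- \frac{7}{11} - \frac{281}{90}}{3} = \left(- \frac{1}{3}\right) \left(- \frac{3721}{990}\right) = \frac{3721}{2970}$)
$N{\left(F \right)} = 3 F$
$\left(N{\left(282 \right)} + u{\left(214 \right)}\right) + 140680 = \left(3 \cdot 282 + \frac{3721}{2970}\right) + 140680 = \left(846 + \frac{3721}{2970}\right) + 140680 = \frac{2516341}{2970} + 140680 = \frac{420335941}{2970}$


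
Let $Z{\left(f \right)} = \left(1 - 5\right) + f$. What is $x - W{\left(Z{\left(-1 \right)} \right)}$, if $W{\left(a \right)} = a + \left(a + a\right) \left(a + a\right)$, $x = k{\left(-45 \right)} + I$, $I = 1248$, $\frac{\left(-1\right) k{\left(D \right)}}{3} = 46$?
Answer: $1015$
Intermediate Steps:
$k{\left(D \right)} = -138$ ($k{\left(D \right)} = \left(-3\right) 46 = -138$)
$x = 1110$ ($x = -138 + 1248 = 1110$)
$Z{\left(f \right)} = -4 + f$
$W{\left(a \right)} = a + 4 a^{2}$ ($W{\left(a \right)} = a + 2 a 2 a = a + 4 a^{2}$)
$x - W{\left(Z{\left(-1 \right)} \right)} = 1110 - \left(-4 - 1\right) \left(1 + 4 \left(-4 - 1\right)\right) = 1110 - - 5 \left(1 + 4 \left(-5\right)\right) = 1110 - - 5 \left(1 - 20\right) = 1110 - \left(-5\right) \left(-19\right) = 1110 - 95 = 1015$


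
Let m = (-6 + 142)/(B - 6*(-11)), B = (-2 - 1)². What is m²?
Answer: 18496/5625 ≈ 3.2882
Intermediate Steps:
B = 9 (B = (-3)² = 9)
m = 136/75 (m = (-6 + 142)/(9 - 6*(-11)) = 136/(9 + 66) = 136/75 ≈ 1.8133)
m² = (136/75)² = 18496/5625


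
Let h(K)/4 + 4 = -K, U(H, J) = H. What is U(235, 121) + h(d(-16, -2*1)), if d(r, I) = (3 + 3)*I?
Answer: 267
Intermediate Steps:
d(r, I) = 6*I
h(K) = -16 - 4*K (h(K) = -16 + 4*(-K) = -16 - 4*K)
U(235, 121) + h(d(-16, -2*1)) = 235 + (-16 - 24*(-2*1)) = 235 + (-16 - 24*(-2)) = 235 + (-16 - 4*(-12)) = 235 + (-16 + 48) = 235 + 32 = 267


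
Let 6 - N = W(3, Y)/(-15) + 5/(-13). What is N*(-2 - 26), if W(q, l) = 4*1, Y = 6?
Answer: -36316/195 ≈ -186.24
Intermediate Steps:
W(q, l) = 4
N = 1297/195 (N = 6 - (4/(-15) + 5/(-13)) = 6 - (4*(-1/15) + 5*(-1/13)) = 6 - (-4/15 - 5/13) = 6 - 1*(-127/195) = 6 + 127/195 = 1297/195 ≈ 6.6513)
N*(-2 - 26) = 1297*(-2 - 26)/195 = (1297/195)*(-28) = -36316/195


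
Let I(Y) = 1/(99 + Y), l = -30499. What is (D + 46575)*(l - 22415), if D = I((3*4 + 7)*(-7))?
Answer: -41895955893/17 ≈ -2.4645e+9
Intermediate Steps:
D = -1/34 (D = 1/(99 + (3*4 + 7)*(-7)) = 1/(99 + (12 + 7)*(-7)) = 1/(99 + 19*(-7)) = 1/(99 - 133) = 1/(-34) = -1/34 ≈ -0.029412)
(D + 46575)*(l - 22415) = (-1/34 + 46575)*(-30499 - 22415) = (1583549/34)*(-52914) = -41895955893/17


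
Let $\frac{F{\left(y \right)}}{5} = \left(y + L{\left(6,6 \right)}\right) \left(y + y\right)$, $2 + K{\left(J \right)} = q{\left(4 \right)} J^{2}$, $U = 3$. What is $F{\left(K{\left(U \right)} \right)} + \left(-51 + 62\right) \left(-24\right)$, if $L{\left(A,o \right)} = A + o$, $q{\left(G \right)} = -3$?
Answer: $4666$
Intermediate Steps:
$K{\left(J \right)} = -2 - 3 J^{2}$
$F{\left(y \right)} = 10 y \left(12 + y\right)$ ($F{\left(y \right)} = 5 \left(y + \left(6 + 6\right)\right) \left(y + y\right) = 5 \left(y + 12\right) 2 y = 5 \left(12 + y\right) 2 y = 5 \cdot 2 y \left(12 + y\right) = 10 y \left(12 + y\right)$)
$F{\left(K{\left(U \right)} \right)} + \left(-51 + 62\right) \left(-24\right) = 10 \left(-2 - 3 \cdot 3^{2}\right) \left(12 - \left(2 + 3 \cdot 3^{2}\right)\right) + \left(-51 + 62\right) \left(-24\right) = 10 \left(-2 - 27\right) \left(12 - 29\right) + 11 \left(-24\right) = 10 \left(-2 - 27\right) \left(12 - 29\right) - 264 = 10 \left(-29\right) \left(12 - 29\right) - 264 = 10 \left(-29\right) \left(-17\right) - 264 = 4930 - 264 = 4666$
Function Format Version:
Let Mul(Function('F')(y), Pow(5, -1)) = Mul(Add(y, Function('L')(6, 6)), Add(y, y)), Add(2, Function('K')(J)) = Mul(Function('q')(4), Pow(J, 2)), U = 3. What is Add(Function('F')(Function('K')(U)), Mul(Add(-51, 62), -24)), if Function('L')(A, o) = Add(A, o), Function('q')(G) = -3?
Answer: 4666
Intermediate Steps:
Function('K')(J) = Add(-2, Mul(-3, Pow(J, 2)))
Function('F')(y) = Mul(10, y, Add(12, y)) (Function('F')(y) = Mul(5, Mul(Add(y, Add(6, 6)), Add(y, y))) = Mul(5, Mul(Add(y, 12), Mul(2, y))) = Mul(5, Mul(Add(12, y), Mul(2, y))) = Mul(5, Mul(2, y, Add(12, y))) = Mul(10, y, Add(12, y)))
Add(Function('F')(Function('K')(U)), Mul(Add(-51, 62), -24)) = Add(Mul(10, Add(-2, Mul(-3, Pow(3, 2))), Add(12, Add(-2, Mul(-3, Pow(3, 2))))), Mul(Add(-51, 62), -24)) = Add(Mul(10, Add(-2, Mul(-3, 9)), Add(12, Add(-2, Mul(-3, 9)))), Mul(11, -24)) = Add(Mul(10, Add(-2, -27), Add(12, Add(-2, -27))), -264) = Add(Mul(10, -29, Add(12, -29)), -264) = Add(Mul(10, -29, -17), -264) = Add(4930, -264) = 4666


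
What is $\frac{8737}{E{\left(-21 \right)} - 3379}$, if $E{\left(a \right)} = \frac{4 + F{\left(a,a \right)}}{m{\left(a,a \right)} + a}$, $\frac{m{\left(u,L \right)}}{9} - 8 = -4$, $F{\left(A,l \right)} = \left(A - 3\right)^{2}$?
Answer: $- \frac{26211}{10021} \approx -2.6156$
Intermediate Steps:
$F{\left(A,l \right)} = \left(-3 + A\right)^{2}$
$m{\left(u,L \right)} = 36$ ($m{\left(u,L \right)} = 72 + 9 \left(-4\right) = 72 - 36 = 36$)
$E{\left(a \right)} = \frac{4 + \left(-3 + a\right)^{2}}{36 + a}$
$\frac{8737}{E{\left(-21 \right)} - 3379} = \frac{8737}{\frac{4 + \left(-3 - 21\right)^{2}}{36 - 21} - 3379} = \frac{8737}{\frac{4 + \left(-24\right)^{2}}{15} - 3379} = \frac{8737}{\frac{4 + 576}{15} - 3379} = \frac{8737}{\frac{1}{15} \cdot 580 - 3379} = \frac{8737}{\frac{116}{3} - 3379} = \frac{8737}{- \frac{10021}{3}} = 8737 \left(- \frac{3}{10021}\right) = - \frac{26211}{10021}$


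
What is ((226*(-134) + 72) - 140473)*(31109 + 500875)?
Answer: -90801689040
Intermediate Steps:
((226*(-134) + 72) - 140473)*(31109 + 500875) = ((-30284 + 72) - 140473)*531984 = (-30212 - 140473)*531984 = -170685*531984 = -90801689040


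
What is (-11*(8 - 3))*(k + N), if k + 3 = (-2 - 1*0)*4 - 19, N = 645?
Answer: -33825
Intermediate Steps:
k = -30 (k = -3 + ((-2 - 1*0)*4 - 19) = -3 + ((-2 + 0)*4 - 19) = -3 + (-2*4 - 19) = -3 + (-8 - 19) = -3 - 27 = -30)
(-11*(8 - 3))*(k + N) = (-11*(8 - 3))*(-30 + 645) = -11*5*615 = -55*615 = -33825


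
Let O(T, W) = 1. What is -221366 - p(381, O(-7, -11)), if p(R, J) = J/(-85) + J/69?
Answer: -1298311606/5865 ≈ -2.2137e+5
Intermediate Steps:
p(R, J) = 16*J/5865 (p(R, J) = J*(-1/85) + J*(1/69) = -J/85 + J/69 = 16*J/5865)
-221366 - p(381, O(-7, -11)) = -221366 - 16/5865 = -1298311606/5865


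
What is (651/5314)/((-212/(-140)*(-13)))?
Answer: -22785/3661346 ≈ -0.0062231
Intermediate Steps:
(651/5314)/((-212/(-140)*(-13))) = (651*(1/5314))/((-212*(-1/140)*(-13))) = 651/(5314*(((53/35)*(-13)))) = 651/(5314*(-689/35)) = (651/5314)*(-35/689) = -22785/3661346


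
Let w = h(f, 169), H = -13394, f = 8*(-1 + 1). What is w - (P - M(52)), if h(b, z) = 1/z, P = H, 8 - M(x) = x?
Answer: 2256151/169 ≈ 13350.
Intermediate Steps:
M(x) = 8 - x
f = 0 (f = 8*0 = 0)
P = -13394
w = 1/169 ≈ 0.0059172
w - (P - M(52)) = 1/169 - (-13394 - (8 - 1*52)) = 1/169 - (-13394 - (8 - 52)) = 1/169 - (-13394 - 1*(-44)) = 1/169 - (-13394 + 44) = 1/169 - 1*(-13350) = 1/169 + 13350 = 2256151/169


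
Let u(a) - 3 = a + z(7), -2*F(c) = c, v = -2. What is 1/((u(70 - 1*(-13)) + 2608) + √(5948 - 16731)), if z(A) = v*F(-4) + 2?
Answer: 2692/7257647 - I*√10783/7257647 ≈ 0.00037092 - 1.4308e-5*I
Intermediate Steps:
F(c) = -c/2
z(A) = -2 (z(A) = -(-1)*(-4) + 2 = -2*2 + 2 = -4 + 2 = -2)
u(a) = 1 + a (u(a) = 3 + (a - 2) = 3 + (-2 + a) = 1 + a)
1/((u(70 - 1*(-13)) + 2608) + √(5948 - 16731)) = 1/(((1 + (70 - 1*(-13))) + 2608) + √(5948 - 16731)) = 1/(((1 + (70 + 13)) + 2608) + √(-10783)) = 1/(((1 + 83) + 2608) + I*√10783) = 1/((84 + 2608) + I*√10783) = 1/(2692 + I*√10783)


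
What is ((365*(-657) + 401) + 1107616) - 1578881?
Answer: -710669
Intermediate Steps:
((365*(-657) + 401) + 1107616) - 1578881 = ((-239805 + 401) + 1107616) - 1578881 = (-239404 + 1107616) - 1578881 = 868212 - 1578881 = -710669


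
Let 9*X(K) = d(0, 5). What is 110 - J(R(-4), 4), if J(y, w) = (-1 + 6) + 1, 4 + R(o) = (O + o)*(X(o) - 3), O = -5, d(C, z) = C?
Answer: 104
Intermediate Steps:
X(K) = 0 (X(K) = (⅑)*0 = 0)
R(o) = 11 - 3*o (R(o) = -4 + (-5 + o)*(0 - 3) = -4 + (-5 + o)*(-3) = -4 + (15 - 3*o) = 11 - 3*o)
J(y, w) = 6 (J(y, w) = 5 + 1 = 6)
110 - J(R(-4), 4) = 110 - 1*6 = 110 - 6 = 104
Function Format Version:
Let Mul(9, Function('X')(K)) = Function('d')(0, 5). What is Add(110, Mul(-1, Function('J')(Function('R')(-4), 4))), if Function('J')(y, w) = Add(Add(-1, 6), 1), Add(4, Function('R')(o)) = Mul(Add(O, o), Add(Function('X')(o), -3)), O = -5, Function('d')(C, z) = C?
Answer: 104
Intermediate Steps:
Function('X')(K) = 0 (Function('X')(K) = Mul(Rational(1, 9), 0) = 0)
Function('R')(o) = Add(11, Mul(-3, o)) (Function('R')(o) = Add(-4, Mul(Add(-5, o), Add(0, -3))) = Add(-4, Mul(Add(-5, o), -3)) = Add(-4, Add(15, Mul(-3, o))) = Add(11, Mul(-3, o)))
Function('J')(y, w) = 6 (Function('J')(y, w) = Add(5, 1) = 6)
Add(110, Mul(-1, Function('J')(Function('R')(-4), 4))) = Add(110, Mul(-1, 6)) = Add(110, -6) = 104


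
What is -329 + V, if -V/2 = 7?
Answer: -343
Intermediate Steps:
V = -14 (V = -2*7 = -14)
-329 + V = -329 - 14 = -343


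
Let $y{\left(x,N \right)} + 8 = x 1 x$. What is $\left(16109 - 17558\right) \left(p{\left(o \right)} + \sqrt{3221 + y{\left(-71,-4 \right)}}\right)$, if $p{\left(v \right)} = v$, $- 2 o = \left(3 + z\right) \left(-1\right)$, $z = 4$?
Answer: $- \frac{10143}{2} - 1449 \sqrt{8254} \approx -1.3672 \cdot 10^{5}$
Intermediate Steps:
$y{\left(x,N \right)} = -8 + x^{2}$ ($y{\left(x,N \right)} = -8 + x 1 x = -8 + x x = -8 + x^{2}$)
$o = \frac{7}{2}$ ($o = - \frac{\left(3 + 4\right) \left(-1\right)}{2} = - \frac{7 \left(-1\right)}{2} = \left(- \frac{1}{2}\right) \left(-7\right) = \frac{7}{2} \approx 3.5$)
$\left(16109 - 17558\right) \left(p{\left(o \right)} + \sqrt{3221 + y{\left(-71,-4 \right)}}\right) = \left(16109 - 17558\right) \left(\frac{7}{2} + \sqrt{3221 - \left(8 - \left(-71\right)^{2}\right)}\right) = - 1449 \left(\frac{7}{2} + \sqrt{3221 + \left(-8 + 5041\right)}\right) = - 1449 \left(\frac{7}{2} + \sqrt{3221 + 5033}\right) = - 1449 \left(\frac{7}{2} + \sqrt{8254}\right) = - \frac{10143}{2} - 1449 \sqrt{8254}$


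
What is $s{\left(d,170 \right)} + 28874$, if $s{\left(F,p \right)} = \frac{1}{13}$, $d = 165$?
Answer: $\frac{375363}{13} \approx 28874.0$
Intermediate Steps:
$s{\left(F,p \right)} = \frac{1}{13}$
$s{\left(d,170 \right)} + 28874 = \frac{1}{13} + 28874 = \frac{375363}{13}$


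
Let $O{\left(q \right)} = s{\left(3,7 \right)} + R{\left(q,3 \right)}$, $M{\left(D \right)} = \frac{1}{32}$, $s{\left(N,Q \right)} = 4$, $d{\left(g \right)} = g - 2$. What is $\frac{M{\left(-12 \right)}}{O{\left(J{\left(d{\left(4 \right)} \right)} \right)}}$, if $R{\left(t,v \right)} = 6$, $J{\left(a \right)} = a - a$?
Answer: $\frac{1}{320} \approx 0.003125$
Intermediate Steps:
$d{\left(g \right)} = -2 + g$
$J{\left(a \right)} = 0$
$M{\left(D \right)} = \frac{1}{32}$
$O{\left(q \right)} = 10$ ($O{\left(q \right)} = 4 + 6 = 10$)
$\frac{M{\left(-12 \right)}}{O{\left(J{\left(d{\left(4 \right)} \right)} \right)}} = \frac{1}{32 \cdot 10} = \frac{1}{32} \cdot \frac{1}{10} = \frac{1}{320}$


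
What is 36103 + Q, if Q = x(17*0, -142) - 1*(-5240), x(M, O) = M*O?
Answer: 41343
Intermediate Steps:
Q = 5240 (Q = (17*0)*(-142) - 1*(-5240) = 0*(-142) + 5240 = 0 + 5240 = 5240)
36103 + Q = 36103 + 5240 = 41343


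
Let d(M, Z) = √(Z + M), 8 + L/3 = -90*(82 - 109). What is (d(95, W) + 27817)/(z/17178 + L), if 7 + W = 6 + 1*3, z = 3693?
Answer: 159280142/41606347 + 5726*√97/41606347 ≈ 3.8296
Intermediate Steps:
L = 7266 (L = -24 + 3*(-90*(82 - 109)) = -24 + 3*(-90*(-27)) = -24 + 3*2430 = -24 + 7290 = 7266)
W = 2 (W = -7 + (6 + 1*3) = -7 + (6 + 3) = -7 + 9 = 2)
d(M, Z) = √(M + Z)
(d(95, W) + 27817)/(z/17178 + L) = (√(95 + 2) + 27817)/(3693/17178 + 7266) = (√97 + 27817)/(3693*(1/17178) + 7266) = (27817 + √97)/(1231/5726 + 7266) = (27817 + √97)/(41606347/5726) = (27817 + √97)*(5726/41606347) = 159280142/41606347 + 5726*√97/41606347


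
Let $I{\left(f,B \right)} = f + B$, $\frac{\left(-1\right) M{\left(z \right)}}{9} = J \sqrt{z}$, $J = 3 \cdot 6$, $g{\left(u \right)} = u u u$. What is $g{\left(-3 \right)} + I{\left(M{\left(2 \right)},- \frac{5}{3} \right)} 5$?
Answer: $- \frac{106}{3} - 810 \sqrt{2} \approx -1180.8$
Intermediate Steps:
$g{\left(u \right)} = u^{3}$ ($g{\left(u \right)} = u^{2} u = u^{3}$)
$J = 18$
$M{\left(z \right)} = - 162 \sqrt{z}$ ($M{\left(z \right)} = - 9 \cdot 18 \sqrt{z} = - 162 \sqrt{z}$)
$I{\left(f,B \right)} = B + f$
$g{\left(-3 \right)} + I{\left(M{\left(2 \right)},- \frac{5}{3} \right)} 5 = \left(-3\right)^{3} + \left(- \frac{5}{3} - 162 \sqrt{2}\right) 5 = -27 + \left(\left(-5\right) \frac{1}{3} - 162 \sqrt{2}\right) 5 = -27 + \left(- \frac{5}{3} - 162 \sqrt{2}\right) 5 = -27 - \left(\frac{25}{3} + 810 \sqrt{2}\right) = - \frac{106}{3} - 810 \sqrt{2}$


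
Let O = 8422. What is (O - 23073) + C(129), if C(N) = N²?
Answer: 1990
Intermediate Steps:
(O - 23073) + C(129) = (8422 - 23073) + 129² = -14651 + 16641 = 1990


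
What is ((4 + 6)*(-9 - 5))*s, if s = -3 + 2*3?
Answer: -420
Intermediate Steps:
s = 3 (s = -3 + 6 = 3)
((4 + 6)*(-9 - 5))*s = ((4 + 6)*(-9 - 5))*3 = (10*(-14))*3 = -140*3 = -420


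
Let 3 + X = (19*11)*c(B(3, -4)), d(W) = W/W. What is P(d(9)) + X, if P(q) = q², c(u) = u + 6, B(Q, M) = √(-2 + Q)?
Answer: 1461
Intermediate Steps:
c(u) = 6 + u
d(W) = 1
X = 1460 (X = -3 + (19*11)*(6 + √(-2 + 3)) = -3 + 209*(6 + √1) = -3 + 209*(6 + 1) = -3 + 209*7 = -3 + 1463 = 1460)
P(d(9)) + X = 1² + 1460 = 1 + 1460 = 1461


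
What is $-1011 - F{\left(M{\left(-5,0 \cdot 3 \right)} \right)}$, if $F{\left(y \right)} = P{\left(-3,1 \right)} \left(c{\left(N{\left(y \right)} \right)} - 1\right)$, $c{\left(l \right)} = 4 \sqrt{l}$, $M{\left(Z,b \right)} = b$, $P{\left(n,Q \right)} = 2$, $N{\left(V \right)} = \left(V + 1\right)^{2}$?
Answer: $-1017$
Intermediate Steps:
$N{\left(V \right)} = \left(1 + V\right)^{2}$
$F{\left(y \right)} = -2 + 8 \sqrt{\left(1 + y\right)^{2}}$ ($F{\left(y \right)} = 2 \left(4 \sqrt{\left(1 + y\right)^{2}} - 1\right) = 2 \left(-1 + 4 \sqrt{\left(1 + y\right)^{2}}\right) = -2 + 8 \sqrt{\left(1 + y\right)^{2}}$)
$-1011 - F{\left(M{\left(-5,0 \cdot 3 \right)} \right)} = -1011 - \left(-2 + 8 \sqrt{\left(1 + 0 \cdot 3\right)^{2}}\right) = -1011 - \left(-2 + 8 \sqrt{\left(1 + 0\right)^{2}}\right) = -1011 - \left(-2 + 8 \sqrt{1^{2}}\right) = -1011 - \left(-2 + 8 \sqrt{1}\right) = -1011 - \left(-2 + 8 \cdot 1\right) = -1011 - \left(-2 + 8\right) = -1011 - 6 = -1017$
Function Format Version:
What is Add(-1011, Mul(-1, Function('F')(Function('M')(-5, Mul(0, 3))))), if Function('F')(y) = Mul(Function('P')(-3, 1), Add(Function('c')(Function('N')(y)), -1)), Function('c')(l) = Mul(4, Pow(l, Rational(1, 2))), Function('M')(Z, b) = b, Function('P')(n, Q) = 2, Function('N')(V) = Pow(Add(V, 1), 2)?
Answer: -1017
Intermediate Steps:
Function('N')(V) = Pow(Add(1, V), 2)
Function('F')(y) = Add(-2, Mul(8, Pow(Pow(Add(1, y), 2), Rational(1, 2)))) (Function('F')(y) = Mul(2, Add(Mul(4, Pow(Pow(Add(1, y), 2), Rational(1, 2))), -1)) = Mul(2, Add(-1, Mul(4, Pow(Pow(Add(1, y), 2), Rational(1, 2))))) = Add(-2, Mul(8, Pow(Pow(Add(1, y), 2), Rational(1, 2)))))
Add(-1011, Mul(-1, Function('F')(Function('M')(-5, Mul(0, 3))))) = Add(-1011, Mul(-1, Add(-2, Mul(8, Pow(Pow(Add(1, Mul(0, 3)), 2), Rational(1, 2)))))) = Add(-1011, Mul(-1, Add(-2, Mul(8, Pow(Pow(Add(1, 0), 2), Rational(1, 2)))))) = Add(-1011, Mul(-1, Add(-2, Mul(8, Pow(Pow(1, 2), Rational(1, 2)))))) = Add(-1011, Mul(-1, Add(-2, Mul(8, Pow(1, Rational(1, 2)))))) = Add(-1011, Mul(-1, Add(-2, Mul(8, 1)))) = Add(-1011, Mul(-1, Add(-2, 8))) = Add(-1011, Mul(-1, 6)) = Add(-1011, -6) = -1017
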